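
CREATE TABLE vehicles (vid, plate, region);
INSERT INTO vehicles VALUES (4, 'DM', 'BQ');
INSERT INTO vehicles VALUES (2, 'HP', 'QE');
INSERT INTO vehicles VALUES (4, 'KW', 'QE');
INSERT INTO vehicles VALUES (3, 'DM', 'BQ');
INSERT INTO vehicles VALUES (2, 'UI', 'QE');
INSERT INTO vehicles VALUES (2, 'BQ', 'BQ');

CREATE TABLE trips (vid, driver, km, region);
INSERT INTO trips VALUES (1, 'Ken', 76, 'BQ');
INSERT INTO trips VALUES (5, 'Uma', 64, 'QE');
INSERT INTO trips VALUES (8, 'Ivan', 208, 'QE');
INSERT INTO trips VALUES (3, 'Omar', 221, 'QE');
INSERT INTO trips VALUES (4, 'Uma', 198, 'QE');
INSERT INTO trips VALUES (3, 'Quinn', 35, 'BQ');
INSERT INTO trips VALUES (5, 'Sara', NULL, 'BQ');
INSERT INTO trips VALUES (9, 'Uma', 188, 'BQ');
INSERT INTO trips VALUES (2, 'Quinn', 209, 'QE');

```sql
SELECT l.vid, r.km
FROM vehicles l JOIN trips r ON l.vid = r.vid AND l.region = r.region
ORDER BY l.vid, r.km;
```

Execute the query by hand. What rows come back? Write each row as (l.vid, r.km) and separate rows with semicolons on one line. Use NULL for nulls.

INNER JOIN keeps only pairs where the ON condition holds.
Matching on l.vid = r.vid AND l.region = r.region.
- l[0] vid=4, region=BQ → no match; dropped.
- l[1] vid=2, region=QE → 1 match(es) in r → 1 row(s).
- l[2] vid=4, region=QE → 1 match(es) in r → 1 row(s).
- l[3] vid=3, region=BQ → 1 match(es) in r → 1 row(s).
- l[4] vid=2, region=QE → 1 match(es) in r → 1 row(s).
- l[5] vid=2, region=BQ → no match; dropped.
After projecting and ordering:
l.vid | r.km
2 | 209
2 | 209
3 | 35
4 | 198

(2, 209); (2, 209); (3, 35); (4, 198)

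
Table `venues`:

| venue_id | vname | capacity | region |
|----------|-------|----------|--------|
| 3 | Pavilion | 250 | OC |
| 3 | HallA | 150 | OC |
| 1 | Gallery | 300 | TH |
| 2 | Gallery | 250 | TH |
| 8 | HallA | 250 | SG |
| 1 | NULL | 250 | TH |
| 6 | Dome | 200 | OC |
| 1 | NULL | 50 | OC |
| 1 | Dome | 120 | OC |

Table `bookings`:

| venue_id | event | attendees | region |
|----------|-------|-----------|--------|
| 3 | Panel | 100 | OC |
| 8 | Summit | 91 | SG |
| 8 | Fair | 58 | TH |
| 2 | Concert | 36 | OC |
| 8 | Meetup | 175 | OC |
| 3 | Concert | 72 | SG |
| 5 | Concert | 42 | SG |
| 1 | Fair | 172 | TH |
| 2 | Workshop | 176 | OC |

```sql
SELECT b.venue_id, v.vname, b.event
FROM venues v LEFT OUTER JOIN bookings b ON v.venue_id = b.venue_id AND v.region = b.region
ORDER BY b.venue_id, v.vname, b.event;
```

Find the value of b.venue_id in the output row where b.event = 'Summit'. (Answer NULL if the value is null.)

LEFT JOIN keeps every row from `venues`; unmatched rows get NULL for `bookings`'s columns.
Matching on v.venue_id = b.venue_id AND v.region = b.region.
- venue_id=3, region=OC: 1 matching b row(s), so 1 row(s) emitted.
- venue_id=3, region=OC: 1 matching b row(s), so 1 row(s) emitted.
- venue_id=1, region=TH: 1 matching b row(s), so 1 row(s) emitted.
- venue_id=2, region=TH: no b row matches, row kept with b columns NULL.
- venue_id=8, region=SG: 1 matching b row(s), so 1 row(s) emitted.
- venue_id=1, region=TH: 1 matching b row(s), so 1 row(s) emitted.
- venue_id=6, region=OC: no b row matches, row kept with b columns NULL.
- venue_id=1, region=OC: no b row matches, row kept with b columns NULL.
- venue_id=1, region=OC: no b row matches, row kept with b columns NULL.

8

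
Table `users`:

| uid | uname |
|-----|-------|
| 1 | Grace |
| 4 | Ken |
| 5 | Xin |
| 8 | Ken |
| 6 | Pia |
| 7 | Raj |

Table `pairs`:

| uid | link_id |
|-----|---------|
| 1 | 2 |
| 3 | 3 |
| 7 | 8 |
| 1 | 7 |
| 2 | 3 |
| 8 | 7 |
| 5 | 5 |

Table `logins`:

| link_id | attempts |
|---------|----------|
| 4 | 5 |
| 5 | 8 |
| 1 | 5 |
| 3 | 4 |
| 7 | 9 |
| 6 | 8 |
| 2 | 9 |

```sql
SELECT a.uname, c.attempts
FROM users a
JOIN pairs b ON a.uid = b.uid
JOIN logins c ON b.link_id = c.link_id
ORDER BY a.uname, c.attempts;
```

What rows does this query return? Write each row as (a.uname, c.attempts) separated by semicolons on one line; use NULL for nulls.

(Grace, 9); (Grace, 9); (Ken, 9); (Xin, 8)

Step 1 — a INNER JOIN b on uid → 5 row(s).
Then INNER JOIN `logins c` on link_id: keep only rows whose b.link_id appears in c.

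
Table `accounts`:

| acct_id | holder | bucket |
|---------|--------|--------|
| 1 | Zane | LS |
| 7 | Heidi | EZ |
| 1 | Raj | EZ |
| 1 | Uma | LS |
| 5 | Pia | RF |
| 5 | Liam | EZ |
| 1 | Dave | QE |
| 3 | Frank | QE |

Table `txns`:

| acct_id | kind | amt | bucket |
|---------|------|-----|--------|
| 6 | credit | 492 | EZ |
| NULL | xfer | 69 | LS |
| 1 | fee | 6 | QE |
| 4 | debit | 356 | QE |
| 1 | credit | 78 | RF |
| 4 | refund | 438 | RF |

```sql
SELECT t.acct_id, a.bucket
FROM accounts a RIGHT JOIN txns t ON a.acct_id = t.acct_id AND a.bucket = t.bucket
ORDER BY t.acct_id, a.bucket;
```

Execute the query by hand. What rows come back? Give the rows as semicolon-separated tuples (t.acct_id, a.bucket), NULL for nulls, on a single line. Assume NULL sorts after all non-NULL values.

(1, QE); (1, NULL); (4, NULL); (4, NULL); (6, NULL); (NULL, NULL)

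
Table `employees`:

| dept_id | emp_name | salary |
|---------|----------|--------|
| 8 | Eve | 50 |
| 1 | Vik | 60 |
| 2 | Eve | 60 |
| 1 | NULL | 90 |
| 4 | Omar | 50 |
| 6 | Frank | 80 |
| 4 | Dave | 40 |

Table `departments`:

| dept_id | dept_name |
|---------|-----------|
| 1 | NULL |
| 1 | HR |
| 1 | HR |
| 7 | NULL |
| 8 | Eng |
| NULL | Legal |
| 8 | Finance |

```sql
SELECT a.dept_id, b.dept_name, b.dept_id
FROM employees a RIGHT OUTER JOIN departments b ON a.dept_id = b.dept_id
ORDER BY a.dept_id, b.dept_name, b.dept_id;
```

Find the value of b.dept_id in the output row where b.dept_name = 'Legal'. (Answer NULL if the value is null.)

NULL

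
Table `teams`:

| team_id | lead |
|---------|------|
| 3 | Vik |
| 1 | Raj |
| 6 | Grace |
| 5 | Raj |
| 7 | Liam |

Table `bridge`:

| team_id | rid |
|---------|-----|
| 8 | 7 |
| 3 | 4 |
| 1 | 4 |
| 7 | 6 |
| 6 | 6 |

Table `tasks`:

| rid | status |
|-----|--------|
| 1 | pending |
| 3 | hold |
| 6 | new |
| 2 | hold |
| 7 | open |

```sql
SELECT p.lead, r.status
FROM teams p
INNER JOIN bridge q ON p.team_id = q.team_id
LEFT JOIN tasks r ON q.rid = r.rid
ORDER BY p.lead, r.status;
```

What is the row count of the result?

4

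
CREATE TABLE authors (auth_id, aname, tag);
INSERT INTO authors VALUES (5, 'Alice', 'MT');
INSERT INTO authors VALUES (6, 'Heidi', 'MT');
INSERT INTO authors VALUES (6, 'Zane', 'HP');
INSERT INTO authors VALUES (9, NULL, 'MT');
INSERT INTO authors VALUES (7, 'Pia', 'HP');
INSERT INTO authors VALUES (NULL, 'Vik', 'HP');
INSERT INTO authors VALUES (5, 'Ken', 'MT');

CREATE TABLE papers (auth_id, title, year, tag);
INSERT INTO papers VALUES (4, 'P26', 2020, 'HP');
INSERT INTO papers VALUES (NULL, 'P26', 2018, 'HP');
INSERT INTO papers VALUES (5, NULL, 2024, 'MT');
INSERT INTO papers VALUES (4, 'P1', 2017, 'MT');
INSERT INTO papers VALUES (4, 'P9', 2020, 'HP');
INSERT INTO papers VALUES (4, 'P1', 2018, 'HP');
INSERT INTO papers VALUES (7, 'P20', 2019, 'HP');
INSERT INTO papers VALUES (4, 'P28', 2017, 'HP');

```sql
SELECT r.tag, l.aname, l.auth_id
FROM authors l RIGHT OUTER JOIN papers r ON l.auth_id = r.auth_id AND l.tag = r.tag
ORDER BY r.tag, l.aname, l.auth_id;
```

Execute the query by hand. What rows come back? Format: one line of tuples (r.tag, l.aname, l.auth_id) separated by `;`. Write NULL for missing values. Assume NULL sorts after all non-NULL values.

(HP, Pia, 7); (HP, NULL, NULL); (HP, NULL, NULL); (HP, NULL, NULL); (HP, NULL, NULL); (HP, NULL, NULL); (MT, Alice, 5); (MT, Ken, 5); (MT, NULL, NULL)

RIGHT JOIN keeps every row from `papers`; unmatched rows get NULL for `authors`'s columns.
Matching on l.auth_id = r.auth_id AND l.tag = r.tag. A NULL in a compared column never satisfies the condition.
- l[0] auth_id=5, tag=MT → 1 match(es) in r → 1 row(s).
- l[1] auth_id=6, tag=MT → no match.
- l[2] auth_id=6, tag=HP → no match.
- l[3] auth_id=9, tag=MT → no match.
- l[4] auth_id=7, tag=HP → 1 match(es) in r → 1 row(s).
- l[5] auth_id=NULL, tag=HP → no match.
- l[6] auth_id=5, tag=MT → 1 match(es) in r → 1 row(s).
- 6 r row(s) had no l match → kept, l columns NULL.
After projecting and ordering:
r.tag | l.aname | l.auth_id
HP | Pia | 7
HP | NULL | NULL
HP | NULL | NULL
HP | NULL | NULL
HP | NULL | NULL
HP | NULL | NULL
MT | Alice | 5
MT | Ken | 5
MT | NULL | NULL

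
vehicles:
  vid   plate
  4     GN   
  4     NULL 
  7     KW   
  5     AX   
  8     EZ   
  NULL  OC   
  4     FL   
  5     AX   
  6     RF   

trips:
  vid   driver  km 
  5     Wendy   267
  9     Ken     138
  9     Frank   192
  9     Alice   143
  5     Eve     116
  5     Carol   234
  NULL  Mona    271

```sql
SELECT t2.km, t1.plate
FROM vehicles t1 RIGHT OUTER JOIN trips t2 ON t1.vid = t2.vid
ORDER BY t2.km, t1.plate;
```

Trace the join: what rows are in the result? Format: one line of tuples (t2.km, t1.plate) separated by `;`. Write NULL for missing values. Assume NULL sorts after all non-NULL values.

(116, AX); (116, AX); (138, NULL); (143, NULL); (192, NULL); (234, AX); (234, AX); (267, AX); (267, AX); (271, NULL)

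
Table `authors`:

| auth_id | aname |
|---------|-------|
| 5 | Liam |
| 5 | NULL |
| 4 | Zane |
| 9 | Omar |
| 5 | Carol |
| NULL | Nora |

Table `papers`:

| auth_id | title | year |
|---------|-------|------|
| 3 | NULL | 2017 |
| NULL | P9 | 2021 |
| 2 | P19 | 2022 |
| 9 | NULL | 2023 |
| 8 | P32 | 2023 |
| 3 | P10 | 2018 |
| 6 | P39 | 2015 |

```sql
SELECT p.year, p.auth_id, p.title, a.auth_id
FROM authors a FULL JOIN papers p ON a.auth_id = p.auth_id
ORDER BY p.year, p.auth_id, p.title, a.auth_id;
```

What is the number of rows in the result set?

12

FULL OUTER JOIN keeps every row from both sides; unmatched rows get NULL for the other side's columns.
Matching on a.auth_id = p.auth_id. A NULL in a compared column never satisfies the condition.
Matched pairs: 1; unmatched a rows kept: 5; unmatched p rows kept: 6.
Total: 1 matched + 11 padded = 12 rows.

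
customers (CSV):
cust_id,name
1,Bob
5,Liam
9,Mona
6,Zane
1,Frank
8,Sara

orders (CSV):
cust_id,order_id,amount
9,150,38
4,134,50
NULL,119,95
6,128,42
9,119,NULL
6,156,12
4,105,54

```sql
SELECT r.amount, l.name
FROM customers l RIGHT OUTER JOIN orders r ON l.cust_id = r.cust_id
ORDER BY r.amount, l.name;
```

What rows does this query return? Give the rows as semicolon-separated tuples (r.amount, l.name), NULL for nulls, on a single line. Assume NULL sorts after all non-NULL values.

RIGHT JOIN keeps every row from `orders`; unmatched rows get NULL for `customers`'s columns.
Matching on l.cust_id = r.cust_id. A NULL in a compared column never satisfies the condition.
- l (cust_id=1) has no partner in r.
- l (cust_id=5) has no partner in r.
- l (cust_id=9) pairs with 2 row(s) of r.
- l (cust_id=6) pairs with 2 row(s) of r.
- l (cust_id=1) has no partner in r.
- l (cust_id=8) has no partner in r.
- plus 3 unmatched r row(s), each kept with NULL l columns.
After projecting and ordering:
r.amount | l.name
12 | Zane
38 | Mona
42 | Zane
50 | NULL
54 | NULL
95 | NULL
NULL | Mona

(12, Zane); (38, Mona); (42, Zane); (50, NULL); (54, NULL); (95, NULL); (NULL, Mona)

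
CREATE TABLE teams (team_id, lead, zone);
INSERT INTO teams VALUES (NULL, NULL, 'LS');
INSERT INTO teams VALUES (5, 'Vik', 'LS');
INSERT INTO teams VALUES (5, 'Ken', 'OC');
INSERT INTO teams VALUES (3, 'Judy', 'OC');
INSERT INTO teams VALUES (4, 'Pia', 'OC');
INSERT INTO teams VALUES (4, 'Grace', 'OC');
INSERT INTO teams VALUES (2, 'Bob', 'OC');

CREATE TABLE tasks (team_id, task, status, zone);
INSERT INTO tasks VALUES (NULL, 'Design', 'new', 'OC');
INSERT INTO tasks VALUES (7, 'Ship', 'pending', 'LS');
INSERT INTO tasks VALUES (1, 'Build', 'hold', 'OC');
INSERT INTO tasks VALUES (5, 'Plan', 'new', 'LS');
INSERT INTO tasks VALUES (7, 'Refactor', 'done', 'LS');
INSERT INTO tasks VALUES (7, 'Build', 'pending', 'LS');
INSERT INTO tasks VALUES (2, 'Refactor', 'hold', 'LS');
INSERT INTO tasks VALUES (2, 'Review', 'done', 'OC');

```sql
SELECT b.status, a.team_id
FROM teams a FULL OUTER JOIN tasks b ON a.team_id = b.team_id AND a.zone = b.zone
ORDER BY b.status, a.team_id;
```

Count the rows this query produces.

13

FULL OUTER JOIN keeps every row from both sides; unmatched rows get NULL for the other side's columns.
Matching on a.team_id = b.team_id AND a.zone = b.zone. A NULL in a compared column never satisfies the condition.
- a[0] team_id=NULL, zone=LS → no match; kept with NULLs on the b side.
- a[1] team_id=5, zone=LS → 1 match(es) in b → 1 row(s).
- a[2] team_id=5, zone=OC → no match; kept with NULLs on the b side.
- a[3] team_id=3, zone=OC → no match; kept with NULLs on the b side.
- a[4] team_id=4, zone=OC → no match; kept with NULLs on the b side.
- a[5] team_id=4, zone=OC → no match; kept with NULLs on the b side.
- a[6] team_id=2, zone=OC → 1 match(es) in b → 1 row(s).
- 6 row(s) from b found no a partner → padded with NULL.
Total: 2 matched + 11 padded = 13 rows.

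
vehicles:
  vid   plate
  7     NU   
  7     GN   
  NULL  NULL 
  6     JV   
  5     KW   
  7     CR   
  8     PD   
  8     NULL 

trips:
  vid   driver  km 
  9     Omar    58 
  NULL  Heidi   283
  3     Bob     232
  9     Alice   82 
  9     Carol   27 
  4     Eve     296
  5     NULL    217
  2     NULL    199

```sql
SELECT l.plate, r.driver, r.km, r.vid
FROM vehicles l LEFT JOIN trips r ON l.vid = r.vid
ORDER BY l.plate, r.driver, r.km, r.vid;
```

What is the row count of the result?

8

LEFT JOIN keeps every row from `vehicles`; unmatched rows get NULL for `trips`'s columns.
Matching on l.vid = r.vid. A NULL in a compared column never satisfies the condition.
- l (vid=7) has no partner → padded with NULL.
- l (vid=7) has no partner → padded with NULL.
- l (vid=NULL) has no partner → padded with NULL.
- l (vid=6) has no partner → padded with NULL.
- l (vid=5) pairs with 1 row(s) of r.
- l (vid=7) has no partner → padded with NULL.
- l (vid=8) has no partner → padded with NULL.
- l (vid=8) has no partner → padded with NULL.
Total: 1 matched + 7 padded = 8 rows.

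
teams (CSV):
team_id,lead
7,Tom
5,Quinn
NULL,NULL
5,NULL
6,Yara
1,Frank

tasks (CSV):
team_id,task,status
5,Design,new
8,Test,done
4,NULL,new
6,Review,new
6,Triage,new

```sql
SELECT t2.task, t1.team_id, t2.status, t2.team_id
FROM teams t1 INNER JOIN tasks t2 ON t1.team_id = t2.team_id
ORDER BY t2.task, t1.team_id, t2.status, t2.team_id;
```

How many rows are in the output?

INNER JOIN keeps only pairs where the ON condition holds.
Matching on t1.team_id = t2.team_id. A NULL in a compared column never satisfies the condition.
Matched pairs: 4.
Total: 4 rows.

4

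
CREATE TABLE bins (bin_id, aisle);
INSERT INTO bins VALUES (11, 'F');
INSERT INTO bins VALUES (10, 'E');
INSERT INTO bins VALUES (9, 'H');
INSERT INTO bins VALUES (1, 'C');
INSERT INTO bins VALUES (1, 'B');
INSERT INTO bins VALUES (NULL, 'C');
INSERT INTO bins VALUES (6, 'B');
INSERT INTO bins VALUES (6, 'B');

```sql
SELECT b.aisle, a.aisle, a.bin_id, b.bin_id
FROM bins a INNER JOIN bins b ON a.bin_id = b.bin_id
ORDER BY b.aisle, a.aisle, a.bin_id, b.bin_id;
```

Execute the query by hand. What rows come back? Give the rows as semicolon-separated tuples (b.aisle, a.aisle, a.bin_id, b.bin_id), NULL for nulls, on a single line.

INNER JOIN keeps only pairs where the ON condition holds.
Matching on a.bin_id = b.bin_id. A NULL in a compared column never satisfies the condition.
- a row (bin_id=11): matches 1 b row(s) → 1 output row(s).
- a row (bin_id=10): matches 1 b row(s) → 1 output row(s).
- a row (bin_id=9): matches 1 b row(s) → 1 output row(s).
- a row (bin_id=1): matches 2 b row(s) → 2 output row(s).
- a row (bin_id=1): matches 2 b row(s) → 2 output row(s).
- a row (bin_id=NULL): no match → dropped.
- a row (bin_id=6): matches 2 b row(s) → 2 output row(s).
- a row (bin_id=6): matches 2 b row(s) → 2 output row(s).

(B, B, 1, 1); (B, B, 6, 6); (B, B, 6, 6); (B, B, 6, 6); (B, B, 6, 6); (B, C, 1, 1); (C, B, 1, 1); (C, C, 1, 1); (E, E, 10, 10); (F, F, 11, 11); (H, H, 9, 9)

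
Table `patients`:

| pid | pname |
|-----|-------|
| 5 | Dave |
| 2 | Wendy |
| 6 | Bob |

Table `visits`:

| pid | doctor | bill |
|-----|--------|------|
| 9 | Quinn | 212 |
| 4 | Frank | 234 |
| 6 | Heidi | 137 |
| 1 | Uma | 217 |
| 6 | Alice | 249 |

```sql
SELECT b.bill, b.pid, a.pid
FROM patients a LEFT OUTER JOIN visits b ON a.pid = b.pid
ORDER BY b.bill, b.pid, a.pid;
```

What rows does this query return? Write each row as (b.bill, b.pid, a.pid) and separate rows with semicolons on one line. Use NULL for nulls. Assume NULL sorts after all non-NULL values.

(137, 6, 6); (249, 6, 6); (NULL, NULL, 2); (NULL, NULL, 5)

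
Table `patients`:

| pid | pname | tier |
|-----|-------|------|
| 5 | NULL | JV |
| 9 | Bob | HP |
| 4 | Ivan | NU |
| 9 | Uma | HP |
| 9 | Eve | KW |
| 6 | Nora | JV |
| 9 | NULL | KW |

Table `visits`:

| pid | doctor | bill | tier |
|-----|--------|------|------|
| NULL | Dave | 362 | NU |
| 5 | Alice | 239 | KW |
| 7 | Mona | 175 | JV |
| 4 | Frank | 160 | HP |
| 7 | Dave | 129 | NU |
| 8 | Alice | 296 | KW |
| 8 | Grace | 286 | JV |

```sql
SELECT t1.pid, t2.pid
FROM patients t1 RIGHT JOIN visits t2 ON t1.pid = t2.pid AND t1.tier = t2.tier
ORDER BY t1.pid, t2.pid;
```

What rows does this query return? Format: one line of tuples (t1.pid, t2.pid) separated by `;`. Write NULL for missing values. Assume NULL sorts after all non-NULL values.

(NULL, 4); (NULL, 5); (NULL, 7); (NULL, 7); (NULL, 8); (NULL, 8); (NULL, NULL)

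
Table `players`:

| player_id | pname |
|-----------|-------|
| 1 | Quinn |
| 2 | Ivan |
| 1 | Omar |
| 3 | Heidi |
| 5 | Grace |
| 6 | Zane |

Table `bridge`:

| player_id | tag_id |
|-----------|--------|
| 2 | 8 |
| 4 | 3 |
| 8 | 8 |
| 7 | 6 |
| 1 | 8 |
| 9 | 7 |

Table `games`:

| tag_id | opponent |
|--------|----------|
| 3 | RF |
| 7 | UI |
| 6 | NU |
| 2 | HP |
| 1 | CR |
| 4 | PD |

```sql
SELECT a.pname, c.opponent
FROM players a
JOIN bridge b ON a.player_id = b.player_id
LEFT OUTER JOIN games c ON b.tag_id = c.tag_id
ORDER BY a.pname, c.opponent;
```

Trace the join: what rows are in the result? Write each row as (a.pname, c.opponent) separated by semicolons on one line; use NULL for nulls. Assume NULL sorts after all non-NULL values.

(Ivan, NULL); (Omar, NULL); (Quinn, NULL)

Step 1 — a INNER JOIN b on player_id → 3 row(s).
Then LEFT JOIN `games c` on tag_id: each of those 3 rows is kept; rows whose b.tag_id has no match in c get NULL for c's columns.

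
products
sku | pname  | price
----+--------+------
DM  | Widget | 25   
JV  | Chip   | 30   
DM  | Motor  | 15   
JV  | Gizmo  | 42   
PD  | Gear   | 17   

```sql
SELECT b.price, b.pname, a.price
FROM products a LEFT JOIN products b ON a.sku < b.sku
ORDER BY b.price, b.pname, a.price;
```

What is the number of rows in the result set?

LEFT JOIN keeps every row from `products a`; unmatched rows get NULL for `products b`'s columns.
Matching on a.sku < b.sku.
Matched pairs: 8; unmatched a rows kept: 1.
Total: 8 matched + 1 padded = 9 rows.

9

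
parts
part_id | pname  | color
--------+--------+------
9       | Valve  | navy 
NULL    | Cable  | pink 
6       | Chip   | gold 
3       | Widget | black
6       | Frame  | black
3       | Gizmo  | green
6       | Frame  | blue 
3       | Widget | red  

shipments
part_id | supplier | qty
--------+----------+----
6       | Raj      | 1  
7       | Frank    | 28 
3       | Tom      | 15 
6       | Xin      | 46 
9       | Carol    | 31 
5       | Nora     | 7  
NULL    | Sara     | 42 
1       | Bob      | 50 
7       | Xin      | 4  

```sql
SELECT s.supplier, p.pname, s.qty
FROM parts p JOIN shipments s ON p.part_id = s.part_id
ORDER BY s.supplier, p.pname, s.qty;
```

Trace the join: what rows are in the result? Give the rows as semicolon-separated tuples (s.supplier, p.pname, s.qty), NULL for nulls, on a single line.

INNER JOIN keeps only pairs where the ON condition holds.
Matching on p.part_id = s.part_id. A NULL in a compared column never satisfies the condition.
Matched pairs: 10.

(Carol, Valve, 31); (Raj, Chip, 1); (Raj, Frame, 1); (Raj, Frame, 1); (Tom, Gizmo, 15); (Tom, Widget, 15); (Tom, Widget, 15); (Xin, Chip, 46); (Xin, Frame, 46); (Xin, Frame, 46)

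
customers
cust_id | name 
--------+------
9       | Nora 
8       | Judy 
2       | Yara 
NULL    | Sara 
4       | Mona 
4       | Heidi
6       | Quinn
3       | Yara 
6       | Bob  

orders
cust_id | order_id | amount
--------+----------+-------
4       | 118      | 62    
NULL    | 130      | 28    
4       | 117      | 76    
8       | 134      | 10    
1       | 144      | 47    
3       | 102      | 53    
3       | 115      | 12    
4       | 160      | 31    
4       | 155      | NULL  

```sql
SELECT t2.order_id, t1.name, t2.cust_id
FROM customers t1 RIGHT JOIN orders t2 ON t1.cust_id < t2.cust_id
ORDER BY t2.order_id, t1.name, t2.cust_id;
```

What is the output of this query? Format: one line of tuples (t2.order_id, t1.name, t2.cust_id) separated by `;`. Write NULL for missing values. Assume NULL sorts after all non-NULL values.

RIGHT JOIN keeps every row from `orders`; unmatched rows get NULL for `customers`'s columns.
Matching on t1.cust_id < t2.cust_id. A NULL in a compared column never satisfies the condition.
- t1[0] cust_id=9 → no match.
- t1[1] cust_id=8 → no match.
- t1[2] cust_id=2 → 7 match(es) in t2 → 7 row(s).
- t1[3] cust_id=NULL → no match.
- t1[4] cust_id=4 → 1 match(es) in t2 → 1 row(s).
- t1[5] cust_id=4 → 1 match(es) in t2 → 1 row(s).
- t1[6] cust_id=6 → 1 match(es) in t2 → 1 row(s).
- t1[7] cust_id=3 → 5 match(es) in t2 → 5 row(s).
- t1[8] cust_id=6 → 1 match(es) in t2 → 1 row(s).
- plus 2 unmatched t2 row(s), each kept with NULL t1 columns.

(102, Yara, 3); (115, Yara, 3); (117, Yara, 4); (117, Yara, 4); (118, Yara, 4); (118, Yara, 4); (130, NULL, NULL); (134, Bob, 8); (134, Heidi, 8); (134, Mona, 8); (134, Quinn, 8); (134, Yara, 8); (134, Yara, 8); (144, NULL, 1); (155, Yara, 4); (155, Yara, 4); (160, Yara, 4); (160, Yara, 4)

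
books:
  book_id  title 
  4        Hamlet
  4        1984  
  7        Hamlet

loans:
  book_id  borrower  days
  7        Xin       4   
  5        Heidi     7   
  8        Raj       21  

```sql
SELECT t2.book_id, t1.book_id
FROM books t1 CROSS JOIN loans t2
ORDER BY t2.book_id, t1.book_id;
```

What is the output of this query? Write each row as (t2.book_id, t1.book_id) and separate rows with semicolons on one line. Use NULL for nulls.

(5, 4); (5, 4); (5, 7); (7, 4); (7, 4); (7, 7); (8, 4); (8, 4); (8, 7)

CROSS JOIN pairs every row of `books` with every row of `loans`: 3 × 3 = 9 rows.
After projecting and ordering:
t2.book_id | t1.book_id
5 | 4
5 | 4
5 | 7
7 | 4
7 | 4
7 | 7
8 | 4
8 | 4
8 | 7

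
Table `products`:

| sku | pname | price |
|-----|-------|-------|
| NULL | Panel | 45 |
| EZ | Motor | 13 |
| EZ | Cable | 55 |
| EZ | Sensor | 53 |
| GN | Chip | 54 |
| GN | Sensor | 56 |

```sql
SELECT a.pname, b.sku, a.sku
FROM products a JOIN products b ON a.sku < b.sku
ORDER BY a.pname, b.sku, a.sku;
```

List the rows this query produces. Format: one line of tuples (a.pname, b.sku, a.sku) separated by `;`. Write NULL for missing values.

(Cable, GN, EZ); (Cable, GN, EZ); (Motor, GN, EZ); (Motor, GN, EZ); (Sensor, GN, EZ); (Sensor, GN, EZ)

INNER JOIN keeps only pairs where the ON condition holds.
Matching on a.sku < b.sku. A NULL in a compared column never satisfies the condition.
- sku=NULL: no matching b row, dropped.
- sku=EZ: 2 matching b row(s), so 2 row(s) emitted.
- sku=EZ: 2 matching b row(s), so 2 row(s) emitted.
- sku=EZ: 2 matching b row(s), so 2 row(s) emitted.
- sku=GN: no matching b row, dropped.
- sku=GN: no matching b row, dropped.
After projecting and ordering:
a.pname | b.sku | a.sku
Cable | GN | EZ
Cable | GN | EZ
Motor | GN | EZ
Motor | GN | EZ
Sensor | GN | EZ
Sensor | GN | EZ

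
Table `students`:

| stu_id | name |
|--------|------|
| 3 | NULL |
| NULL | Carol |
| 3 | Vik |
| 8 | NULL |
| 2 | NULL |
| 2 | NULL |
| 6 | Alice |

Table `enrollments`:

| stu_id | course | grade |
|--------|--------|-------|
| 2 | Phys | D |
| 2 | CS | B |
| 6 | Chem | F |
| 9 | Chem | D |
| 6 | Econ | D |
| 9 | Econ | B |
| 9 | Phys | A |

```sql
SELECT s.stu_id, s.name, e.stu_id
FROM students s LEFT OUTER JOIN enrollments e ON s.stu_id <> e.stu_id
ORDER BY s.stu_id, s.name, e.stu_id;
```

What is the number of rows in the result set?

LEFT JOIN keeps every row from `students`; unmatched rows get NULL for `enrollments`'s columns.
Matching on s.stu_id <> e.stu_id. A NULL in a compared column never satisfies the condition.
- s row (stu_id=3): matches 7 e row(s) → 7 output row(s).
- s row (stu_id=NULL): no match → kept, e columns NULL.
- s row (stu_id=3): matches 7 e row(s) → 7 output row(s).
- s row (stu_id=8): matches 7 e row(s) → 7 output row(s).
- s row (stu_id=2): matches 5 e row(s) → 5 output row(s).
- s row (stu_id=2): matches 5 e row(s) → 5 output row(s).
- s row (stu_id=6): matches 5 e row(s) → 5 output row(s).
Total: 36 matched + 1 padded = 37 rows.

37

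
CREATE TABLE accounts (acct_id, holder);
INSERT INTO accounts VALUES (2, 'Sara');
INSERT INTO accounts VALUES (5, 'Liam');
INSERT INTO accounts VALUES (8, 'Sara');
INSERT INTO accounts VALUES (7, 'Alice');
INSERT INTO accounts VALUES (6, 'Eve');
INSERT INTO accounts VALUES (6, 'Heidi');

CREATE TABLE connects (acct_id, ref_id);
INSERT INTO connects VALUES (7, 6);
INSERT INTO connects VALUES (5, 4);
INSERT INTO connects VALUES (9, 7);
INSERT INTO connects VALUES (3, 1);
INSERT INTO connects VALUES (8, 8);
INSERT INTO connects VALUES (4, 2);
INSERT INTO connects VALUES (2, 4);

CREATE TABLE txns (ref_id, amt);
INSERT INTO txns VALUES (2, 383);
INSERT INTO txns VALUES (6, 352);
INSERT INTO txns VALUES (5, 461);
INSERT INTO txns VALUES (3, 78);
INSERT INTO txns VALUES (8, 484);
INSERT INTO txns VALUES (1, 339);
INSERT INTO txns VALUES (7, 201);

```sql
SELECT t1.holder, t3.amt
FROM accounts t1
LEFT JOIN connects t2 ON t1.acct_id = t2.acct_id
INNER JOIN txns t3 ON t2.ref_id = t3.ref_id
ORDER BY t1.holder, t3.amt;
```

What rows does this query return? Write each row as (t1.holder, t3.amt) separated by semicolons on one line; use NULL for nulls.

Step 1 — t1 LEFT JOIN t2 on acct_id → 6 row(s).
Then INNER JOIN `txns t3` on ref_id: keep only rows whose t2.ref_id appears in t3.

(Alice, 352); (Sara, 484)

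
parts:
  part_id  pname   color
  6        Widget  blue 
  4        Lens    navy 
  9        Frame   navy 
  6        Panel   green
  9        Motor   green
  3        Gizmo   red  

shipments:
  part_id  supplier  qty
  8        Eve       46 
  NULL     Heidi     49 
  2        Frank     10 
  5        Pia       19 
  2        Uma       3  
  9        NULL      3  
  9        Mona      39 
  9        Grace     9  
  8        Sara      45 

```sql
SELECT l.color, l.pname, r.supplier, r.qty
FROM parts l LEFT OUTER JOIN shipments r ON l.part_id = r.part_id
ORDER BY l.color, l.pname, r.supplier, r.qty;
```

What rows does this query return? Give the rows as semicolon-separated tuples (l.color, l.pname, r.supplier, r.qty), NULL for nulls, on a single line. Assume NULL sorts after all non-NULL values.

(blue, Widget, NULL, NULL); (green, Motor, Grace, 9); (green, Motor, Mona, 39); (green, Motor, NULL, 3); (green, Panel, NULL, NULL); (navy, Frame, Grace, 9); (navy, Frame, Mona, 39); (navy, Frame, NULL, 3); (navy, Lens, NULL, NULL); (red, Gizmo, NULL, NULL)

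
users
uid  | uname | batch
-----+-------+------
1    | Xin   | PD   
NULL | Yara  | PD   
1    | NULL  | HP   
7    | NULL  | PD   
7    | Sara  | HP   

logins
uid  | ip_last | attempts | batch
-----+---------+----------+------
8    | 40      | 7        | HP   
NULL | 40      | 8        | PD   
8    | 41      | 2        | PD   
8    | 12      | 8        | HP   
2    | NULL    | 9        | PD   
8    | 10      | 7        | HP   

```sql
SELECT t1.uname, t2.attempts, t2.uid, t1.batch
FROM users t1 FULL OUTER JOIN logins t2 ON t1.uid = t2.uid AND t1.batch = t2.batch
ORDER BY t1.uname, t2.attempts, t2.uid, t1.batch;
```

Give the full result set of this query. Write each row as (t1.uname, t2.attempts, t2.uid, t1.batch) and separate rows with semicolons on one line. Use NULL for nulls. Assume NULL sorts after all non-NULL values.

(Sara, NULL, NULL, HP); (Xin, NULL, NULL, PD); (Yara, NULL, NULL, PD); (NULL, 2, 8, NULL); (NULL, 7, 8, NULL); (NULL, 7, 8, NULL); (NULL, 8, 8, NULL); (NULL, 8, NULL, NULL); (NULL, 9, 2, NULL); (NULL, NULL, NULL, HP); (NULL, NULL, NULL, PD)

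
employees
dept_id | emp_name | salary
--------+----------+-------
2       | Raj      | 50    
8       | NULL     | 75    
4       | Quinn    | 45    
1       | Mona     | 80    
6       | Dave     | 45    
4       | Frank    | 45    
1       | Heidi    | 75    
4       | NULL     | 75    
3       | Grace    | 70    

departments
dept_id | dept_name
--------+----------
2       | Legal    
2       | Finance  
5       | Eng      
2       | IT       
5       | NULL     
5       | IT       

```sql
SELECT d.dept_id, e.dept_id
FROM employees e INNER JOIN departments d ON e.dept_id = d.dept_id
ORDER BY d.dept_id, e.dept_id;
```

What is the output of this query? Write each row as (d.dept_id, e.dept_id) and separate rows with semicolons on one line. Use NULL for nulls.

INNER JOIN keeps only pairs where the ON condition holds.
Matching on e.dept_id = d.dept_id.
- e row (dept_id=2): matches 3 d row(s) → 3 output row(s).
- e row (dept_id=8): no match → dropped.
- e row (dept_id=4): no match → dropped.
- e row (dept_id=1): no match → dropped.
- e row (dept_id=6): no match → dropped.
- e row (dept_id=4): no match → dropped.
- e row (dept_id=1): no match → dropped.
- e row (dept_id=4): no match → dropped.
- e row (dept_id=3): no match → dropped.
After projecting and ordering:
d.dept_id | e.dept_id
2 | 2
2 | 2
2 | 2

(2, 2); (2, 2); (2, 2)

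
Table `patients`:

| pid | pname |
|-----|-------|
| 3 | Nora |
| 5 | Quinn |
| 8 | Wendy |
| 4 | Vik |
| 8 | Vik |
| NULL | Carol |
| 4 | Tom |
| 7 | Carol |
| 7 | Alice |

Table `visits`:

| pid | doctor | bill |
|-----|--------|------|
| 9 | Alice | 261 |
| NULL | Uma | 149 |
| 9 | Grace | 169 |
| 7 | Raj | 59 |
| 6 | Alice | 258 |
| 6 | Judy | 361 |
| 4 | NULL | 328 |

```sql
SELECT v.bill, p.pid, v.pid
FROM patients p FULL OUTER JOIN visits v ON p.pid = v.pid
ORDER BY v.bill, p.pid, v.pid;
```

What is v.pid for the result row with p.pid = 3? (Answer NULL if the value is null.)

FULL OUTER JOIN keeps every row from both sides; unmatched rows get NULL for the other side's columns.
Matching on p.pid = v.pid. A NULL in a compared column never satisfies the condition.
- p[0] pid=3 → no match; kept with NULLs on the v side.
- p[1] pid=5 → no match; kept with NULLs on the v side.
- p[2] pid=8 → no match; kept with NULLs on the v side.
- p[3] pid=4 → 1 match(es) in v → 1 row(s).
- p[4] pid=8 → no match; kept with NULLs on the v side.
- p[5] pid=NULL → no match; kept with NULLs on the v side.
- p[6] pid=4 → 1 match(es) in v → 1 row(s).
- p[7] pid=7 → 1 match(es) in v → 1 row(s).
- p[8] pid=7 → 1 match(es) in v → 1 row(s).
- 5 row(s) from v found no p partner → padded with NULL.

NULL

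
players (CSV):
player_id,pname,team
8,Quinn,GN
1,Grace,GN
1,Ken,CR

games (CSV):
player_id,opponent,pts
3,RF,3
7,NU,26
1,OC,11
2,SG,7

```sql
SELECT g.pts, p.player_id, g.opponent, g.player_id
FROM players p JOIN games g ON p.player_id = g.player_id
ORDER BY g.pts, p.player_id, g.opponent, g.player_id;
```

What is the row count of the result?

2

INNER JOIN keeps only pairs where the ON condition holds.
Matching on p.player_id = g.player_id.
- p row (player_id=8): no match → dropped.
- p row (player_id=1): matches 1 g row(s) → 1 output row(s).
- p row (player_id=1): matches 1 g row(s) → 1 output row(s).
Total: 2 rows.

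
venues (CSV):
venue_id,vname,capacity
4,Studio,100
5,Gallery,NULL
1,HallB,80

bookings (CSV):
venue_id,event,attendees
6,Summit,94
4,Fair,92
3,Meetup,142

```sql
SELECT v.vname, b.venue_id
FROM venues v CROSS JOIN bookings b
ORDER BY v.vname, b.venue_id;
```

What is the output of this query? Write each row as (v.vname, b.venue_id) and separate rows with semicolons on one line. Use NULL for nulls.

(Gallery, 3); (Gallery, 4); (Gallery, 6); (HallB, 3); (HallB, 4); (HallB, 6); (Studio, 3); (Studio, 4); (Studio, 6)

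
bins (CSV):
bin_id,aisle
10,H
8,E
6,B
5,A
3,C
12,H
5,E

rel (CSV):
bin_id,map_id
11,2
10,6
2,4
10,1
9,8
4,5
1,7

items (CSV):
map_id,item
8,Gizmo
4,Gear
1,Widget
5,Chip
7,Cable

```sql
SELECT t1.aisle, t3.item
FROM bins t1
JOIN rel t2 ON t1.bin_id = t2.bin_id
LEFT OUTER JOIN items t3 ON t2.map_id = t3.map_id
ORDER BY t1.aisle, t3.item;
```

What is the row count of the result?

2

Evaluate left to right. First `bins t1 INNER JOIN rel t2` on bin_id: 2 row(s).
Then LEFT JOIN `items t3` on map_id: each of those 2 rows is kept; rows whose t2.map_id has no match in t3 get NULL for t3's columns.
Result: 2 row(s).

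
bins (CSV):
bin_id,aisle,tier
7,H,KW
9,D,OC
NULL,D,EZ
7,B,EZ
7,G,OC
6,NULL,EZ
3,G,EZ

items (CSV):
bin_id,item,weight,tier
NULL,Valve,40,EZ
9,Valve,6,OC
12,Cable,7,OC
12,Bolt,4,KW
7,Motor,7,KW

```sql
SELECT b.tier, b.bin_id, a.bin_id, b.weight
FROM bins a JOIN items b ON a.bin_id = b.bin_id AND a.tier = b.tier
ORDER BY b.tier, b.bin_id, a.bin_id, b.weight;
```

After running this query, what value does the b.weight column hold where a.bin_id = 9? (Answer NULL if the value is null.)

INNER JOIN keeps only pairs where the ON condition holds.
Matching on a.bin_id = b.bin_id AND a.tier = b.tier. A NULL in a compared column never satisfies the condition.
- a[0] bin_id=7, tier=KW → 1 match(es) in b → 1 row(s).
- a[1] bin_id=9, tier=OC → 1 match(es) in b → 1 row(s).
- a[2] bin_id=NULL, tier=EZ → no match; dropped.
- a[3] bin_id=7, tier=EZ → no match; dropped.
- a[4] bin_id=7, tier=OC → no match; dropped.
- a[5] bin_id=6, tier=EZ → no match; dropped.
- a[6] bin_id=3, tier=EZ → no match; dropped.

6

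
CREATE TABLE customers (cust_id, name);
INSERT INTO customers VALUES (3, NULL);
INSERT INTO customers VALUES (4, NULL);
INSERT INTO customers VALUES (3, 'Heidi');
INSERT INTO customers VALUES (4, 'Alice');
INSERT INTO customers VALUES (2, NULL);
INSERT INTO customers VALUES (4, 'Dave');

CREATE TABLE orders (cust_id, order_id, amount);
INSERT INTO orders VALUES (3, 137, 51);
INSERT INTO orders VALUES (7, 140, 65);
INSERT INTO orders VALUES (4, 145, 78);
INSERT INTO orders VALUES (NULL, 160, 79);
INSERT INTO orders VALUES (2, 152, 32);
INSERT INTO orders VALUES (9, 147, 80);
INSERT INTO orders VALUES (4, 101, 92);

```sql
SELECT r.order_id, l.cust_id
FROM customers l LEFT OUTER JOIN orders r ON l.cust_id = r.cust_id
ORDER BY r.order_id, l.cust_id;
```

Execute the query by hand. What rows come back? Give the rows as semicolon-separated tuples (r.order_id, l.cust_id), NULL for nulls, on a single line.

(101, 4); (101, 4); (101, 4); (137, 3); (137, 3); (145, 4); (145, 4); (145, 4); (152, 2)

LEFT JOIN keeps every row from `customers`; unmatched rows get NULL for `orders`'s columns.
Matching on l.cust_id = r.cust_id. A NULL in a compared column never satisfies the condition.
- l[0] cust_id=3 → 1 match(es) in r → 1 row(s).
- l[1] cust_id=4 → 2 match(es) in r → 2 row(s).
- l[2] cust_id=3 → 1 match(es) in r → 1 row(s).
- l[3] cust_id=4 → 2 match(es) in r → 2 row(s).
- l[4] cust_id=2 → 1 match(es) in r → 1 row(s).
- l[5] cust_id=4 → 2 match(es) in r → 2 row(s).
After projecting and ordering:
r.order_id | l.cust_id
101 | 4
101 | 4
101 | 4
137 | 3
137 | 3
145 | 4
145 | 4
145 | 4
152 | 2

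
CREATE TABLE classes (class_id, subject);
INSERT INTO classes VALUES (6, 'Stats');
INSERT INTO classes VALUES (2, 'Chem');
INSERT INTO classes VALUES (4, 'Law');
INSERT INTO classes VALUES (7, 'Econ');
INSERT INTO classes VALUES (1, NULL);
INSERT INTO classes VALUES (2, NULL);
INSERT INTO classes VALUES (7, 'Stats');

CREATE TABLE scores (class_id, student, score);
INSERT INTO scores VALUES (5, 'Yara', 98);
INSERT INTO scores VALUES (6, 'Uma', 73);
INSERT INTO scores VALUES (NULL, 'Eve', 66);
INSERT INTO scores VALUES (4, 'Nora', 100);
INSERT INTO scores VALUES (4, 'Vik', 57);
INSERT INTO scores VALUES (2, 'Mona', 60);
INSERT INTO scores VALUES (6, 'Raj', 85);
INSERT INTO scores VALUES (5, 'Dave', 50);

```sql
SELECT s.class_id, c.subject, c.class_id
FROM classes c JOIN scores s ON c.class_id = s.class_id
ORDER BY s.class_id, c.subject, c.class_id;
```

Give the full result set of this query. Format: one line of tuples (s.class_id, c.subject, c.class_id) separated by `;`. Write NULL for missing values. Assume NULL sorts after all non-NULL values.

(2, Chem, 2); (2, NULL, 2); (4, Law, 4); (4, Law, 4); (6, Stats, 6); (6, Stats, 6)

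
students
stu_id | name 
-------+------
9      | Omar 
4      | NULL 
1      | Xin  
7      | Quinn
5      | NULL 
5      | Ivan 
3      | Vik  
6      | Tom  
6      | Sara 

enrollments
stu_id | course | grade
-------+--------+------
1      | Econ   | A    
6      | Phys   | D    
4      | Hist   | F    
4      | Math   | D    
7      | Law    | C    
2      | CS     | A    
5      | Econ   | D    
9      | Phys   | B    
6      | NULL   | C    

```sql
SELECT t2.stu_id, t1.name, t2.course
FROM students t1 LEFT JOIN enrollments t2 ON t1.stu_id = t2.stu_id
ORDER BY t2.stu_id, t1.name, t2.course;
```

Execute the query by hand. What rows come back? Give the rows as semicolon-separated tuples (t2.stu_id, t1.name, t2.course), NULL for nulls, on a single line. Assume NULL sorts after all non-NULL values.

LEFT JOIN keeps every row from `students`; unmatched rows get NULL for `enrollments`'s columns.
Matching on t1.stu_id = t2.stu_id.
Matched pairs: 11; unmatched t1 rows kept: 1.

(1, Xin, Econ); (4, NULL, Hist); (4, NULL, Math); (5, Ivan, Econ); (5, NULL, Econ); (6, Sara, Phys); (6, Sara, NULL); (6, Tom, Phys); (6, Tom, NULL); (7, Quinn, Law); (9, Omar, Phys); (NULL, Vik, NULL)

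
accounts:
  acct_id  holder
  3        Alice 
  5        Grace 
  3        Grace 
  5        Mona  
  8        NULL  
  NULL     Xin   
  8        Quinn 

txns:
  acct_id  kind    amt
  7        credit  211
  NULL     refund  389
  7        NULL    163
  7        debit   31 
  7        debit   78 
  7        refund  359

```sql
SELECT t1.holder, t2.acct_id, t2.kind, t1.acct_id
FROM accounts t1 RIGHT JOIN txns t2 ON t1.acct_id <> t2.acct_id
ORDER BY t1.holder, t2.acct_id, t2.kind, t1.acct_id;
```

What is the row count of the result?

RIGHT JOIN keeps every row from `txns`; unmatched rows get NULL for `accounts`'s columns.
Matching on t1.acct_id <> t2.acct_id. A NULL in a compared column never satisfies the condition.
- t1 (acct_id=3) pairs with 5 row(s) of t2.
- t1 (acct_id=5) pairs with 5 row(s) of t2.
- t1 (acct_id=3) pairs with 5 row(s) of t2.
- t1 (acct_id=5) pairs with 5 row(s) of t2.
- t1 (acct_id=8) pairs with 5 row(s) of t2.
- t1 (acct_id=NULL) has no partner in t2.
- t1 (acct_id=8) pairs with 5 row(s) of t2.
- plus 1 unmatched t2 row(s), each kept with NULL t1 columns.
Total: 30 matched + 1 padded = 31 rows.

31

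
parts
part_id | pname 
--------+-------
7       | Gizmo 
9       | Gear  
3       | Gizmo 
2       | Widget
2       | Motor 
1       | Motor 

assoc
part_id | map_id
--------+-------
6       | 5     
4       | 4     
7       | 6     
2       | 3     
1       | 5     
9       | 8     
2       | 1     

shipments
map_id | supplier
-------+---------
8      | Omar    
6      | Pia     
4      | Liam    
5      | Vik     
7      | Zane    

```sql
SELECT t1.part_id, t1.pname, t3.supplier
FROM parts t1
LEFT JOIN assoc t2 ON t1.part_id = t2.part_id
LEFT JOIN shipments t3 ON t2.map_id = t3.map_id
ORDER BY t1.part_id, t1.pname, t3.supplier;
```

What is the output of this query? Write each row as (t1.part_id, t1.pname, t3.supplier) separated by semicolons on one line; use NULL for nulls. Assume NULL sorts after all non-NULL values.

Step 1 — t1 LEFT JOIN t2 on part_id → 8 row(s).
Then LEFT JOIN `shipments t3` on map_id: each of those 8 rows is kept; rows whose t2.map_id has no match in t3 get NULL for t3's columns.

(1, Motor, Vik); (2, Motor, NULL); (2, Motor, NULL); (2, Widget, NULL); (2, Widget, NULL); (3, Gizmo, NULL); (7, Gizmo, Pia); (9, Gear, Omar)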